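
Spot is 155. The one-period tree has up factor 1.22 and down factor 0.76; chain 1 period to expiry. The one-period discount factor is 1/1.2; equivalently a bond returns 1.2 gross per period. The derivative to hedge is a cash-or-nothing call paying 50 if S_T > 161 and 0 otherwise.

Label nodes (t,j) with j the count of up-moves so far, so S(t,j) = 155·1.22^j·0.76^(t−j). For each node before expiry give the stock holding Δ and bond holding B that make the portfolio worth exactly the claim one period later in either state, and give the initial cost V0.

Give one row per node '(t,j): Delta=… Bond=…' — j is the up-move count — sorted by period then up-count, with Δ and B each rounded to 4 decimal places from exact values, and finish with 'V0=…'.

Under the risk-neutral measure, an up-move has probability p* = (R−d)/(u−d) = 0.9565 and values discount at R = 1.2.
Terminal payoffs: V(1,0)=0.0000, V(1,1)=50.0000
Node (0,0) S=155.0000: V=(p*·50.0000+(1−p*)·0.0000)/1.2=39.8551; Δ=(50.0000−0.0000)/(189.1000−117.8000)=0.7013; B=V−Δ·S=-68.8406
Self-financing check: at every node Δ·S+B equals the discounted successor values.

(0,0): Delta=0.7013 Bond=-68.8406
V0=39.8551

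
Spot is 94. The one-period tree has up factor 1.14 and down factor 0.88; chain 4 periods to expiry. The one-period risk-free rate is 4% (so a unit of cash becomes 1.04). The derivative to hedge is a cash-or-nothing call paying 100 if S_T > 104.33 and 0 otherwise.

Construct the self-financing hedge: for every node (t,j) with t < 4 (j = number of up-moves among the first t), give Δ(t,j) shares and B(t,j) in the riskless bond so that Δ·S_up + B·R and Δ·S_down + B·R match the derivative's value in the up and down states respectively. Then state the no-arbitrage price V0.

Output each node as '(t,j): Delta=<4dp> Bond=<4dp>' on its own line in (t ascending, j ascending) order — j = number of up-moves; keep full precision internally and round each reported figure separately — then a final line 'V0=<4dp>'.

The replicating-portfolio and risk-neutral prices coincide; use p* = (1.04−0.88)/(1.14−0.88) = 0.6154 for the latter.
Terminal payoffs: V(4,0)=0.0000, V(4,1)=0.0000, V(4,2)=0.0000, V(4,3)=100.0000, V(4,4)=100.0000
(3,0): S=64.0584. Δ = (V_up−V_dn)/(S_up−S_dn) = (0.0000−0.0000)/(73.0265−56.3714) = 0.0000. V = [p*·0.0000 + (1−p*)·0.0000]/1.04 = 0.0000. B = V − Δ·S = 0.0000.
(3,1): S=82.9847. Δ = (V_up−V_dn)/(S_up−S_dn) = (0.0000−0.0000)/(94.6026−73.0265) = 0.0000. V = [p*·0.0000 + (1−p*)·0.0000]/1.04 = 0.0000. B = V − Δ·S = 0.0000.
(3,2): S=107.5029. Δ = (V_up−V_dn)/(S_up−S_dn) = (100.0000−0.0000)/(122.5533−94.6026) = 3.5777. V = [p*·100.0000 + (1−p*)·0.0000]/1.04 = 59.1716. B = V − Δ·S = -325.4438.
(3,3): S=139.2651. Δ = (V_up−V_dn)/(S_up−S_dn) = (100.0000−100.0000)/(158.7623−122.5533) = 0.0000. V = [p*·100.0000 + (1−p*)·100.0000]/1.04 = 96.1538. B = V − Δ·S = 96.1538.
(2,0): S=72.7936. Δ = (V_up−V_dn)/(S_up−S_dn) = (0.0000−0.0000)/(82.9847−64.0584) = 0.0000. V = [p*·0.0000 + (1−p*)·0.0000]/1.04 = 0.0000. B = V − Δ·S = 0.0000.
(2,1): S=94.3008. Δ = (V_up−V_dn)/(S_up−S_dn) = (59.1716−0.0000)/(107.5029−82.9847) = 2.4134. V = [p*·59.1716 + (1−p*)·0.0000]/1.04 = 35.0128. B = V − Δ·S = -192.5703.
(2,2): S=122.1624. Δ = (V_up−V_dn)/(S_up−S_dn) = (96.1538−59.1716)/(139.2651−107.5029) = 1.1643. V = [p*·96.1538 + (1−p*)·59.1716]/1.04 = 78.7788. B = V − Δ·S = -63.4607.
(1,0): S=82.7200. Δ = (V_up−V_dn)/(S_up−S_dn) = (35.0128−0.0000)/(94.3008−72.7936) = 1.6280. V = [p*·35.0128 + (1−p*)·0.0000]/1.04 = 20.7176. B = V − Δ·S = -113.9469.
(1,1): S=107.1600. Δ = (V_up−V_dn)/(S_up−S_dn) = (78.7788−35.0128)/(122.1624−94.3008) = 1.5708. V = [p*·78.7788 + (1−p*)·35.0128]/1.04 = 59.5632. B = V − Δ·S = -108.7675.
(0,0): S=94.0000. Δ = (V_up−V_dn)/(S_up−S_dn) = (59.5632−20.7176)/(107.1600−82.7200) = 1.5894. V = [p*·59.5632 + (1−p*)·20.7176]/1.04 = 42.9063. B = V − Δ·S = -106.4996.
Self-financing check: at every node Δ·S+B equals the discounted successor values.

(0,0): Delta=1.5894 Bond=-106.4996
(1,0): Delta=1.6280 Bond=-113.9469
(1,1): Delta=1.5708 Bond=-108.7675
(2,0): Delta=0.0000 Bond=0.0000
(2,1): Delta=2.4134 Bond=-192.5703
(2,2): Delta=1.1643 Bond=-63.4607
(3,0): Delta=0.0000 Bond=0.0000
(3,1): Delta=0.0000 Bond=0.0000
(3,2): Delta=3.5777 Bond=-325.4438
(3,3): Delta=0.0000 Bond=96.1538
V0=42.9063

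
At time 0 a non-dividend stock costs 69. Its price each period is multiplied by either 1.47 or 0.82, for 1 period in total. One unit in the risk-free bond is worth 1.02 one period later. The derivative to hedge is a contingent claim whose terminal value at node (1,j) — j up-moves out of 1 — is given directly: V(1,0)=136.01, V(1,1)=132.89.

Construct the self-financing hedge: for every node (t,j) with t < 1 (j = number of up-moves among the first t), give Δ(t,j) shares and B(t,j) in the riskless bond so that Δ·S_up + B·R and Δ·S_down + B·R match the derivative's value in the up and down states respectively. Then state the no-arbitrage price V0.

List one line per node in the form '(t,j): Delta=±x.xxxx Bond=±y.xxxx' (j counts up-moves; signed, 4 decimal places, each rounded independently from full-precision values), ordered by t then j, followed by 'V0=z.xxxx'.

The replicating-portfolio and risk-neutral prices coincide; use p* = (1.02−0.82)/(1.47−0.82) = 0.3077 for the latter.
Terminal values V(1,·): V(1,0)=136.0100, V(1,1)=132.8900
  t=0,j=0: stock 69.0000 → up 101.4300 (V=132.8900), down 56.5800 (V=136.0100). Price 132.4020; hedge Δ=-0.0696, bond B=137.2020.
Root portfolio cost Δ·69+B reproduces V0=132.4020.

(0,0): Delta=-0.0696 Bond=137.2020
V0=132.4020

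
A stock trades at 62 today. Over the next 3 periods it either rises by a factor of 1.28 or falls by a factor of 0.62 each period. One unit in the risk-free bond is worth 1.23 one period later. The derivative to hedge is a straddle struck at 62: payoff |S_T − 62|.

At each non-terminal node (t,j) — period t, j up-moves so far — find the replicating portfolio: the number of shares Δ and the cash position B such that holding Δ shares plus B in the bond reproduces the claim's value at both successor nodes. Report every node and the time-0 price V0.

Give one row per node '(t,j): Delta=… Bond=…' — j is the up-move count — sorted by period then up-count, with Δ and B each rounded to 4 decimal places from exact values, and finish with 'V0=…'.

(0,0): Delta=0.8546 Bond=-23.7425
(1,0): Delta=-0.9419 Bond=39.8560
(1,1): Delta=0.9259 Bond=-34.8639
(2,0): Delta=-1.0000 Bond=50.4065
(2,1): Delta=-0.9396 Bond=48.9094
(2,2): Delta=1.0000 Bond=-50.4065
V0=29.2429

Risk-neutral probability p* = (R−d)/(u−d) = (1.23−0.62)/(1.28−0.62) = 0.9242.
Payoff layer (t=3): V(3,0)=47.2237, V(3,1)=31.4940, V(3,2)=0.9801, V(3,3)=68.0234
(2,0): S=23.8328. Δ = (V_up−V_dn)/(S_up−S_dn) = (31.4940−47.2237)/(30.5060−14.7763) = -1.0000. V = [p*·31.4940 + (1−p*)·47.2237]/1.23 = 26.5737. B = V − Δ·S = 50.4065.
(2,1): S=49.2032. Δ = (V_up−V_dn)/(S_up−S_dn) = (0.9801−31.4940)/(62.9801−30.5060) = -0.9396. V = [p*·0.9801 + (1−p*)·31.4940]/1.23 = 2.6762. B = V − Δ·S = 48.9094.
(2,2): S=101.5808. Δ = (V_up−V_dn)/(S_up−S_dn) = (68.0234−0.9801)/(130.0234−62.9801) = 1.0000. V = [p*·68.0234 + (1−p*)·0.9801]/1.23 = 51.1743. B = V − Δ·S = -50.4065.
(1,0): S=38.4400. Δ = (V_up−V_dn)/(S_up−S_dn) = (2.6762−26.5737)/(49.2032−23.8328) = -0.9419. V = [p*·2.6762 + (1−p*)·26.5737]/1.23 = 3.6477. B = V − Δ·S = 39.8560.
(1,1): S=79.3600. Δ = (V_up−V_dn)/(S_up−S_dn) = (51.1743−2.6762)/(101.5808−49.2032) = 0.9259. V = [p*·51.1743 + (1−p*)·2.6762]/1.23 = 38.6180. B = V − Δ·S = -34.8639.
(0,0): S=62.0000. Δ = (V_up−V_dn)/(S_up−S_dn) = (38.6180−3.6477)/(79.3600−38.4400) = 0.8546. V = [p*·38.6180 + (1−p*)·3.6477]/1.23 = 29.2429. B = V − Δ·S = -23.7425.
Root portfolio cost Δ·62+B reproduces V0=29.2429.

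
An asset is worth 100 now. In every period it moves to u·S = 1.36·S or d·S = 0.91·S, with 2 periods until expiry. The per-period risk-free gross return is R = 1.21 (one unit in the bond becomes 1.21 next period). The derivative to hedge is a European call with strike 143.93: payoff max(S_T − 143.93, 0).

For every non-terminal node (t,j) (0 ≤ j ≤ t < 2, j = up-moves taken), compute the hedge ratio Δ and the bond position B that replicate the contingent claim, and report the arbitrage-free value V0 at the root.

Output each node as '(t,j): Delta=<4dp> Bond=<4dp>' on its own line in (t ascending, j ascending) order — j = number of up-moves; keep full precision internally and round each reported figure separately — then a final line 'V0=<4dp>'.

No-arbitrage ⇒ martingale measure with p* = (R−d)/(u−d) = 0.6667.
Payoff layer (t=2): V(2,0)=0.0000, V(2,1)=0.0000, V(2,2)=41.0300
(1,0): S=91.0000. Δ = (V_up−V_dn)/(S_up−S_dn) = (0.0000−0.0000)/(123.7600−82.8100) = 0.0000. V = [p*·0.0000 + (1−p*)·0.0000]/1.21 = 0.0000. B = V − Δ·S = 0.0000.
(1,1): S=136.0000. Δ = (V_up−V_dn)/(S_up−S_dn) = (41.0300−0.0000)/(184.9600−123.7600) = 0.6704. V = [p*·41.0300 + (1−p*)·0.0000]/1.21 = 22.6061. B = V − Δ·S = -68.5717.
(0,0): S=100.0000. Δ = (V_up−V_dn)/(S_up−S_dn) = (22.6061−0.0000)/(136.0000−91.0000) = 0.5024. V = [p*·22.6061 + (1−p*)·0.0000]/1.21 = 12.4551. B = V − Δ·S = -37.7806.
The time-0 hedge costs 12.4551, which is the no-arbitrage price.

(0,0): Delta=0.5024 Bond=-37.7806
(1,0): Delta=0.0000 Bond=0.0000
(1,1): Delta=0.6704 Bond=-68.5717
V0=12.4551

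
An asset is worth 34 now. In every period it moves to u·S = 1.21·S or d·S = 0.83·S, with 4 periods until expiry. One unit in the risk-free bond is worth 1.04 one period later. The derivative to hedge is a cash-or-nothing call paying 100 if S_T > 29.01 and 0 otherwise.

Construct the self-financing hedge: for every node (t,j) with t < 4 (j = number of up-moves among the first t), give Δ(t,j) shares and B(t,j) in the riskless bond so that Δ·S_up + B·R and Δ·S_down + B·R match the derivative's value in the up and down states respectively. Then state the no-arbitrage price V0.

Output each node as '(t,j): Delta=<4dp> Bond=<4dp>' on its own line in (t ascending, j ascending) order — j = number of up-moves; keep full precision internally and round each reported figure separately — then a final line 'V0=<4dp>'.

Under the risk-neutral measure, an up-move has probability p* = (R−d)/(u−d) = 0.5526 and values discount at R = 1.04.
At expiry t=4: V(4,0)=0.0000, V(4,1)=0.0000, V(4,2)=100.0000, V(4,3)=100.0000, V(4,4)=100.0000
  t=3,j=0: stock 19.4408 → up 23.5233 (V=0.0000), down 16.1358 (V=0.0000). Price 0.0000; hedge Δ=0.0000, bond B=0.0000.
  t=3,j=1: stock 28.3413 → up 34.2930 (V=100.0000), down 23.5233 (V=0.0000). Price 53.1377; hedge Δ=9.2853, bond B=-210.0202.
  t=3,j=2: stock 41.3169 → up 49.9935 (V=100.0000), down 34.2930 (V=100.0000). Price 96.1538; hedge Δ=0.0000, bond B=96.1538.
  t=3,j=3: stock 60.2331 → up 72.8820 (V=100.0000), down 49.9935 (V=100.0000). Price 96.1538; hedge Δ=0.0000, bond B=96.1538.
  t=2,j=0: stock 23.4226 → up 28.3413 (V=53.1377), down 19.4408 (V=0.0000). Price 28.2361; hedge Δ=5.9701, bond B=-111.5998.
  t=2,j=1: stock 34.1462 → up 41.3169 (V=96.1538), down 28.3413 (V=53.1377). Price 73.9517; hedge Δ=3.3152, bond B=-39.2488.
  t=2,j=2: stock 49.7794 → up 60.2331 (V=96.1538), down 41.3169 (V=96.1538). Price 92.4556; hedge Δ=0.0000, bond B=92.4556.
  t=1,j=0: stock 28.2200 → up 34.1462 (V=73.9517), down 23.4226 (V=28.2361). Price 51.4423; hedge Δ=4.2631, bond B=-68.8619.
  t=1,j=1: stock 41.1400 → up 49.7794 (V=92.4556), down 34.1462 (V=73.9517). Price 80.9399; hedge Δ=1.1836, bond B=32.2454.
  t=0,j=0: stock 34.0000 → up 41.1400 (V=80.9399), down 28.2200 (V=51.4423). Price 65.1381; hedge Δ=2.2831, bond B=-12.4873.
The time-0 hedge costs 65.1381, which is the no-arbitrage price.

(0,0): Delta=2.2831 Bond=-12.4873
(1,0): Delta=4.2631 Bond=-68.8619
(1,1): Delta=1.1836 Bond=32.2454
(2,0): Delta=5.9701 Bond=-111.5998
(2,1): Delta=3.3152 Bond=-39.2488
(2,2): Delta=0.0000 Bond=92.4556
(3,0): Delta=0.0000 Bond=0.0000
(3,1): Delta=9.2853 Bond=-210.0202
(3,2): Delta=0.0000 Bond=96.1538
(3,3): Delta=0.0000 Bond=96.1538
V0=65.1381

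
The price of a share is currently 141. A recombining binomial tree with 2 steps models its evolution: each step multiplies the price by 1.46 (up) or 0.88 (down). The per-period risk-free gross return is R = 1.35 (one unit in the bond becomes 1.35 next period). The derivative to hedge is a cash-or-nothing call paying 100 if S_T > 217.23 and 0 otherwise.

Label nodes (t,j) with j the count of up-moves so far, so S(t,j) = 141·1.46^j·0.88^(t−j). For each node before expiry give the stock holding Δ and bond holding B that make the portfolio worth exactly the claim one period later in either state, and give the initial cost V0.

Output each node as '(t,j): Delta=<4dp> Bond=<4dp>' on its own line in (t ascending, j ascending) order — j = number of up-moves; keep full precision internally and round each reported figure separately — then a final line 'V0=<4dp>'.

Since d<R<u, set p* = (R−d)/(u−d) = 0.8103; price each node as the discounted p*-expectation of its children.
At expiry t=2: V(2,0)=0.0000, V(2,1)=0.0000, V(2,2)=100.0000
Node (1,0) S=124.0800: V=(p*·0.0000+(1−p*)·0.0000)/1.35=0.0000; Δ=(0.0000−0.0000)/(181.1568−109.1904)=0.0000; B=V−Δ·S=0.0000
Node (1,1) S=205.8600: V=(p*·100.0000+(1−p*)·0.0000)/1.35=60.0255; Δ=(100.0000−0.0000)/(300.5556−181.1568)=0.8375; B=V−Δ·S=-112.3883
Node (0,0) S=141.0000: V=(p*·60.0255+(1−p*)·0.0000)/1.35=36.0307; Δ=(60.0255−0.0000)/(205.8600−124.0800)=0.7340; B=V−Δ·S=-67.4617
Check: Δ(0,0)·S0 + B(0,0) = 36.0307 = V0.

(0,0): Delta=0.7340 Bond=-67.4617
(1,0): Delta=0.0000 Bond=0.0000
(1,1): Delta=0.8375 Bond=-112.3883
V0=36.0307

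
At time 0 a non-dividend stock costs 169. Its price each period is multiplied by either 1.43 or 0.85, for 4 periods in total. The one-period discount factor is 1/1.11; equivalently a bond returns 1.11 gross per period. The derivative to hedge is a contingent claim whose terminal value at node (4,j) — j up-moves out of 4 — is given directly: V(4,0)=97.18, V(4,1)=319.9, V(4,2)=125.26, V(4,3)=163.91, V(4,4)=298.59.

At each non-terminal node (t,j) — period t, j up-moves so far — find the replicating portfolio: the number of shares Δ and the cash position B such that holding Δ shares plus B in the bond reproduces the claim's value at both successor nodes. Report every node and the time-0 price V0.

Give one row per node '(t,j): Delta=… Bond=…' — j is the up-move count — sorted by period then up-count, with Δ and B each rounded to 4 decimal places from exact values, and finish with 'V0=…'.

No-arbitrage ⇒ martingale measure with p* = (R−d)/(u−d) = 0.4483.
At expiry t=4: V(4,0)=97.1800, V(4,1)=319.9000, V(4,2)=125.2600, V(4,3)=163.9100, V(4,4)=298.5900
(3,0): S=103.7871. Δ = (V_up−V_dn)/(S_up−S_dn) = (319.9000−97.1800)/(148.4156−88.2191) = 3.6999. V = [p*·319.9000 + (1−p*)·97.1800]/1.11 = 177.4955. B = V − Δ·S = -206.5045.
(3,1): S=174.6066. Δ = (V_up−V_dn)/(S_up−S_dn) = (125.2600−319.9000)/(249.6874−148.4156) = -1.9220. V = [p*·125.2600 + (1−p*)·319.9000]/1.11 = 209.5924. B = V − Δ·S = 545.1786.
(3,2): S=293.7499. Δ = (V_up−V_dn)/(S_up−S_dn) = (163.9100−125.2600)/(420.0623−249.6874) = 0.2269. V = [p*·163.9100 + (1−p*)·125.2600]/1.11 = 128.4557. B = V − Δ·S = 61.8178.
(3,3): S=494.1910. Δ = (V_up−V_dn)/(S_up−S_dn) = (298.5900−163.9100)/(706.6931−420.0623) = 0.4699. V = [p*·298.5900 + (1−p*)·163.9100]/1.11 = 202.0575. B = V − Δ·S = -30.1494.
(2,0): S=122.1025. Δ = (V_up−V_dn)/(S_up−S_dn) = (209.5924−177.4955)/(174.6066−103.7871) = 0.4532. V = [p*·209.5924 + (1−p*)·177.4955]/1.11 = 172.8683. B = V − Δ·S = 117.5287.
(2,1): S=205.4195. Δ = (V_up−V_dn)/(S_up−S_dn) = (128.4557−209.5924)/(293.7499−174.6066) = -0.6810. V = [p*·128.4557 + (1−p*)·209.5924]/1.11 = 156.0548. B = V − Δ·S = 295.9456.
(2,2): S=345.5881. Δ = (V_up−V_dn)/(S_up−S_dn) = (202.0575−128.4557)/(494.1910−293.7499) = 0.3672. V = [p*·202.0575 + (1−p*)·128.4557]/1.11 = 145.4501. B = V − Δ·S = 18.5506.
(1,0): S=143.6500. Δ = (V_up−V_dn)/(S_up−S_dn) = (156.0548−172.8683)/(205.4195−122.1025) = -0.2018. V = [p*·156.0548 + (1−p*)·172.8683]/1.11 = 148.9470. B = V − Δ·S = 177.9358.
(1,1): S=241.6700. Δ = (V_up−V_dn)/(S_up−S_dn) = (145.4501−156.0548)/(345.5881−205.4195) = -0.0757. V = [p*·145.4501 + (1−p*)·156.0548]/1.11 = 136.3072. B = V − Δ·S = 154.5911.
(0,0): S=169.0000. Δ = (V_up−V_dn)/(S_up−S_dn) = (136.3072−148.9470)/(241.6700−143.6500) = -0.1290. V = [p*·136.3072 + (1−p*)·148.9470]/1.11 = 129.0819. B = V − Δ·S = 150.8747.
Self-financing check: at every node Δ·S+B equals the discounted successor values.

(0,0): Delta=-0.1290 Bond=150.8747
(1,0): Delta=-0.2018 Bond=177.9358
(1,1): Delta=-0.0757 Bond=154.5911
(2,0): Delta=0.4532 Bond=117.5287
(2,1): Delta=-0.6810 Bond=295.9456
(2,2): Delta=0.3672 Bond=18.5506
(3,0): Delta=3.6999 Bond=-206.5045
(3,1): Delta=-1.9220 Bond=545.1786
(3,2): Delta=0.2269 Bond=61.8178
(3,3): Delta=0.4699 Bond=-30.1494
V0=129.0819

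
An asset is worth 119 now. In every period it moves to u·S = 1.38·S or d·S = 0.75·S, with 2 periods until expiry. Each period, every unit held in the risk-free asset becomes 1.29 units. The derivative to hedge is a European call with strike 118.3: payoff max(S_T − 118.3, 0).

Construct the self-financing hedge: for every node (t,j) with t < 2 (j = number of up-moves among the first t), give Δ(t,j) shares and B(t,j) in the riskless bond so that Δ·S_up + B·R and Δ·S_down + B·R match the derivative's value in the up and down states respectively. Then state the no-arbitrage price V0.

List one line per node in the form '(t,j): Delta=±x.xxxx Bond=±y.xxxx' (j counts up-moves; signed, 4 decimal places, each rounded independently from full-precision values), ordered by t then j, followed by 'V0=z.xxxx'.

Risk-neutral probability p* = (R−d)/(u−d) = (1.29−0.75)/(1.38−0.75) = 0.8571.
At expiry t=2: V(2,0)=0.0000, V(2,1)=4.8650, V(2,2)=108.3236
Node (1,0) S=89.2500: V=(p*·4.8650+(1−p*)·0.0000)/1.29=3.2326; Δ=(4.8650−0.0000)/(123.1650−66.9375)=0.0865; B=V−Δ·S=-4.4897
Node (1,1) S=164.2200: V=(p*·108.3236+(1−p*)·4.8650)/1.29=72.5146; Δ=(108.3236−4.8650)/(226.6236−123.1650)=1.0000; B=V−Δ·S=-91.7054
Node (0,0) S=119.0000: V=(p*·72.5146+(1−p*)·3.2326)/1.29=48.5404; Δ=(72.5146−3.2326)/(164.2200−89.2500)=0.9241; B=V−Δ·S=-61.4310
Each (Δ,B) replicates both successor values, so the strategy is self-financing and V0 is arbitrage-free.

(0,0): Delta=0.9241 Bond=-61.4310
(1,0): Delta=0.0865 Bond=-4.4897
(1,1): Delta=1.0000 Bond=-91.7054
V0=48.5404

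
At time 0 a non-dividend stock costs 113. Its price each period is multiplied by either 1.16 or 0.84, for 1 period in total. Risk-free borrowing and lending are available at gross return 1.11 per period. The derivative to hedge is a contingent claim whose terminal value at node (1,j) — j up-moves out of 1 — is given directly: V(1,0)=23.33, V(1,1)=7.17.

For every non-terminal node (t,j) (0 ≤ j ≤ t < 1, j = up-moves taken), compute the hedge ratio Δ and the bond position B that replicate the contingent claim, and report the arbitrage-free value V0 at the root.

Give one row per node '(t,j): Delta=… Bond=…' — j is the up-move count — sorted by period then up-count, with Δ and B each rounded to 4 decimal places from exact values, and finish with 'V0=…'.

The replicating-portfolio and risk-neutral prices coincide; use p* = (1.11−0.84)/(1.16−0.84) = 0.8438 for the latter.
Terminal values V(1,·): V(1,0)=23.3300, V(1,1)=7.1700
Node (0,0) S=113.0000: V=(p*·7.1700+(1−p*)·23.3300)/1.11=8.7342; Δ=(7.1700−23.3300)/(131.0800−94.9200)=-0.4469; B=V−Δ·S=59.2342
Root portfolio cost Δ·113+B reproduces V0=8.7342.

(0,0): Delta=-0.4469 Bond=59.2342
V0=8.7342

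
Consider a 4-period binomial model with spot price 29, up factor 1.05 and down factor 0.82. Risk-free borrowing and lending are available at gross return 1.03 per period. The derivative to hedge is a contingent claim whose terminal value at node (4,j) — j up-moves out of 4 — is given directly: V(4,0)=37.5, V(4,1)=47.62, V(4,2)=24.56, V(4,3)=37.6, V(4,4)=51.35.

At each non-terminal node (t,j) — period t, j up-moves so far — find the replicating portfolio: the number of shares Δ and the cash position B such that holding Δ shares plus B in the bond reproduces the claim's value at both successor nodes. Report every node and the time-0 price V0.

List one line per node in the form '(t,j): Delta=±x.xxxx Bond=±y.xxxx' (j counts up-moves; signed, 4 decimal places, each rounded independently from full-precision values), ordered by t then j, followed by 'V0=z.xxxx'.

Under the risk-neutral measure, an up-move has probability p* = (R−d)/(u−d) = 0.9130 and values discount at R = 1.03.
Payoff layer (t=4): V(4,0)=37.5000, V(4,1)=47.6200, V(4,2)=24.5600, V(4,3)=37.6000, V(4,4)=51.3500
  t=3,j=0: stock 15.9897 → up 16.7892 (V=47.6200), down 13.1115 (V=37.5000). Price 45.3786; hedge Δ=2.7518, bond B=1.3786.
  t=3,j=1: stock 20.4746 → up 21.4983 (V=24.5600), down 16.7892 (V=47.6200). Price 25.7915; hedge Δ=-4.8968, bond B=126.0523.
  t=3,j=2: stock 26.2174 → up 27.5283 (V=37.6000), down 21.4983 (V=24.5600). Price 35.4040; hedge Δ=2.1625, bond B=-21.2917.
  t=3,j=3: stock 33.5711 → up 35.2497 (V=51.3500), down 27.5283 (V=37.6000). Price 48.6935; hedge Δ=1.7808, bond B=-11.0891.
  t=2,j=0: stock 19.4996 → up 20.4746 (V=25.7915), down 15.9897 (V=45.3786). Price 26.6939; hedge Δ=-4.3674, bond B=111.8555.
  t=2,j=1: stock 24.9690 → up 26.2175 (V=35.4040), down 20.4746 (V=25.7915). Price 33.5613; hedge Δ=1.6738, bond B=-8.2322.
  t=2,j=2: stock 31.9725 → up 33.5711 (V=48.6935), down 26.2174 (V=35.4040). Price 46.1533; hedge Δ=1.8072, bond B=-11.6274.
  t=1,j=0: stock 23.7800 → up 24.9690 (V=33.5613), down 19.4996 (V=26.6939). Price 32.0040; hedge Δ=1.2556, bond B=2.1458.
  t=1,j=1: stock 30.4500 → up 31.9725 (V=46.1533), down 24.9690 (V=33.5613). Price 43.7460; hedge Δ=1.7980, bond B=-11.0021.
  t=0,j=0: stock 29.0000 → up 30.4500 (V=43.7460), down 23.7800 (V=32.0040). Price 41.4805; hedge Δ=1.7604, bond B=-9.5717.
Each (Δ,B) replicates both successor values, so the strategy is self-financing and V0 is arbitrage-free.

(0,0): Delta=1.7604 Bond=-9.5717
(1,0): Delta=1.2556 Bond=2.1458
(1,1): Delta=1.7980 Bond=-11.0021
(2,0): Delta=-4.3674 Bond=111.8555
(2,1): Delta=1.6738 Bond=-8.2322
(2,2): Delta=1.8072 Bond=-11.6274
(3,0): Delta=2.7518 Bond=1.3786
(3,1): Delta=-4.8968 Bond=126.0523
(3,2): Delta=2.1625 Bond=-21.2917
(3,3): Delta=1.7808 Bond=-11.0891
V0=41.4805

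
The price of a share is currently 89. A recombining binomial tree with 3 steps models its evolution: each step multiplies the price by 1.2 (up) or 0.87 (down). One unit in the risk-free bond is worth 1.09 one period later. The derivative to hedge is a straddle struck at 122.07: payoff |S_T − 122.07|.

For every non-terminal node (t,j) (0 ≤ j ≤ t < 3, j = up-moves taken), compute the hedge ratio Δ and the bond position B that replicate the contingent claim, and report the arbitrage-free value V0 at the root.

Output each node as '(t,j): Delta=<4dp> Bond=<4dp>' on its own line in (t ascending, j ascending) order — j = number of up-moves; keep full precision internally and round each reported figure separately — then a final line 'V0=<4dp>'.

Under the risk-neutral measure, an up-move has probability p* = (R−d)/(u−d) = 0.6667 and values discount at R = 1.09.
Payoff layer (t=3): V(3,0)=63.4632, V(3,1)=41.2331, V(3,2)=10.5708, V(3,3)=31.7220
(2,0): S=67.3641. Δ = (V_up−V_dn)/(S_up−S_dn) = (41.2331−63.4632)/(80.8369−58.6068) = -1.0000. V = [p*·41.2331 + (1−p*)·63.4632]/1.09 = 44.6267. B = V − Δ·S = 111.9908.
(2,1): S=92.9160. Δ = (V_up−V_dn)/(S_up−S_dn) = (10.5708−41.2331)/(111.4992−80.8369) = -1.0000. V = [p*·10.5708 + (1−p*)·41.2331]/1.09 = 19.0748. B = V − Δ·S = 111.9908.
(2,2): S=128.1600. Δ = (V_up−V_dn)/(S_up−S_dn) = (31.7220−10.5708)/(153.7920−111.4992) = 0.5001. V = [p*·31.7220 + (1−p*)·10.5708]/1.09 = 22.6345. B = V − Δ·S = -41.4601.
(1,0): S=77.4300. Δ = (V_up−V_dn)/(S_up−S_dn) = (19.0748−44.6267)/(92.9160−67.3641) = -1.0000. V = [p*·19.0748 + (1−p*)·44.6267]/1.09 = 25.3139. B = V − Δ·S = 102.7439.
(1,1): S=106.8000. Δ = (V_up−V_dn)/(S_up−S_dn) = (22.6345−19.0748)/(128.1600−92.9160) = 0.1010. V = [p*·22.6345 + (1−p*)·19.0748]/1.09 = 19.6770. B = V − Δ·S = 8.8901.
(0,0): S=89.0000. Δ = (V_up−V_dn)/(S_up−S_dn) = (19.6770−25.3139)/(106.8000−77.4300) = -0.1919. V = [p*·19.6770 + (1−p*)·25.3139]/1.09 = 19.7761. B = V − Δ·S = 36.8575.
Check: Δ(0,0)·S0 + B(0,0) = 19.7761 = V0.

(0,0): Delta=-0.1919 Bond=36.8575
(1,0): Delta=-1.0000 Bond=102.7439
(1,1): Delta=0.1010 Bond=8.8901
(2,0): Delta=-1.0000 Bond=111.9908
(2,1): Delta=-1.0000 Bond=111.9908
(2,2): Delta=0.5001 Bond=-41.4601
V0=19.7761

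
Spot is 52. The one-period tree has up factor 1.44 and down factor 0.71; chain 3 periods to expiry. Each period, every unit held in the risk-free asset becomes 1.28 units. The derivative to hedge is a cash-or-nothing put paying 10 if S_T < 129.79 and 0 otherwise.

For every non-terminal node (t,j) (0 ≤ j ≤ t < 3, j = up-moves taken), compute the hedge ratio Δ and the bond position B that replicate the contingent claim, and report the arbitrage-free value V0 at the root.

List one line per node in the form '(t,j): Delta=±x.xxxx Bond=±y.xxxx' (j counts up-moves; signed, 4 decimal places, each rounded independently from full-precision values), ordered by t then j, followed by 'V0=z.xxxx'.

(0,0): Delta=-0.0980 Bond=7.5959
(1,0): Delta=0.0000 Bond=6.1035
(1,1): Delta=-0.1116 Bond=10.7387
(2,0): Delta=0.0000 Bond=7.8125
(2,1): Delta=0.0000 Bond=7.8125
(2,2): Delta=-0.1270 Bond=15.4110
V0=2.4984

Since d<R<u, set p* = (R−d)/(u−d) = 0.7808; price each node as the discounted p*-expectation of its children.
Terminal values V(3,·): V(3,0)=10.0000, V(3,1)=10.0000, V(3,2)=10.0000, V(3,3)=0.0000
Node (2,0) S=26.2132: V=(p*·10.0000+(1−p*)·10.0000)/1.28=7.8125; Δ=(10.0000−10.0000)/(37.7470−18.6114)=0.0000; B=V−Δ·S=7.8125
Node (2,1) S=53.1648: V=(p*·10.0000+(1−p*)·10.0000)/1.28=7.8125; Δ=(10.0000−10.0000)/(76.5573−37.7470)=0.0000; B=V−Δ·S=7.8125
Node (2,2) S=107.8272: V=(p*·0.0000+(1−p*)·10.0000)/1.28=1.7123; Δ=(0.0000−10.0000)/(155.2712−76.5573)=-0.1270; B=V−Δ·S=15.4110
Node (1,0) S=36.9200: V=(p*·7.8125+(1−p*)·7.8125)/1.28=6.1035; Δ=(7.8125−7.8125)/(53.1648−26.2132)=0.0000; B=V−Δ·S=6.1035
Node (1,1) S=74.8800: V=(p*·1.7123+(1−p*)·7.8125)/1.28=2.3823; Δ=(1.7123−7.8125)/(107.8272−53.1648)=-0.1116; B=V−Δ·S=10.7387
Node (0,0) S=52.0000: V=(p*·2.3823+(1−p*)·6.1035)/1.28=2.4984; Δ=(2.3823−6.1035)/(74.8800−36.9200)=-0.0980; B=V−Δ·S=7.5959
Check: Δ(0,0)·S0 + B(0,0) = 2.4984 = V0.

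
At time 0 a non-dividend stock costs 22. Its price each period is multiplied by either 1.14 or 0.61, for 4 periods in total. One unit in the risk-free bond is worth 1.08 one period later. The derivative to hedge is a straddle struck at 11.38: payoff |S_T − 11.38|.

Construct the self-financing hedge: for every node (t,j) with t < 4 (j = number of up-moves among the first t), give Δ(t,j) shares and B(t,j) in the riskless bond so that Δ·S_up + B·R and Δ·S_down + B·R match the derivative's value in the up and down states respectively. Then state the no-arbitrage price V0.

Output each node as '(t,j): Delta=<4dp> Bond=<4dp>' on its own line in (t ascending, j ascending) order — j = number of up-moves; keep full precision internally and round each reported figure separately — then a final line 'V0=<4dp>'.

Under the risk-neutral measure, an up-move has probability p* = (R−d)/(u−d) = 0.8868 and values discount at R = 1.08.
Payoff layer (t=4): V(4,0)=8.3339, V(4,1)=5.6873, V(4,2)=0.7412, V(4,3)=8.5023, V(4,4)=25.7771
(3,0): S=4.9936. Δ = (V_up−V_dn)/(S_up−S_dn) = (5.6873−8.3339)/(5.6927−3.0461) = -1.0000. V = [p*·5.6873 + (1−p*)·8.3339]/1.08 = 5.5435. B = V − Δ·S = 10.5370.
(3,1): S=9.3323. Δ = (V_up−V_dn)/(S_up−S_dn) = (0.7412−5.6873)/(10.6388−5.6927) = -1.0000. V = [p*·0.7412 + (1−p*)·5.6873]/1.08 = 1.2048. B = V − Δ·S = 10.5370.
(3,2): S=17.4406. Δ = (V_up−V_dn)/(S_up−S_dn) = (8.5023−0.7412)/(19.8823−10.6388) = 0.8396. V = [p*·8.5023 + (1−p*)·0.7412]/1.08 = 7.0590. B = V − Δ·S = -7.5846.
(3,3): S=32.5940. Δ = (V_up−V_dn)/(S_up−S_dn) = (25.7771−8.5023)/(37.1571−19.8823) = 1.0000. V = [p*·25.7771 + (1−p*)·8.5023]/1.08 = 22.0569. B = V − Δ·S = -10.5370.
(2,0): S=8.1862. Δ = (V_up−V_dn)/(S_up−S_dn) = (1.2048−5.5435)/(9.3323−4.9936) = -1.0000. V = [p*·1.2048 + (1−p*)·5.5435]/1.08 = 1.5703. B = V − Δ·S = 9.7565.
(2,1): S=15.2988. Δ = (V_up−V_dn)/(S_up−S_dn) = (7.0590−1.2048)/(17.4406−9.3323) = 0.7220. V = [p*·7.0590 + (1−p*)·1.2048]/1.08 = 5.9224. B = V − Δ·S = -5.1232.
(2,2): S=28.5912. Δ = (V_up−V_dn)/(S_up−S_dn) = (22.0569−7.0590)/(32.5940−17.4406) = 0.9897. V = [p*·22.0569 + (1−p*)·7.0590]/1.08 = 18.8510. B = V − Δ·S = -9.4470.
(1,0): S=13.4200. Δ = (V_up−V_dn)/(S_up−S_dn) = (5.9224−1.5703)/(15.2988−8.1862) = 0.6119. V = [p*·5.9224 + (1−p*)·1.5703]/1.08 = 5.0276. B = V − Δ·S = -3.1840.
(1,1): S=25.0800. Δ = (V_up−V_dn)/(S_up−S_dn) = (18.8510−5.9224)/(28.5912−15.2988) = 0.9726. V = [p*·18.8510 + (1−p*)·5.9224]/1.08 = 16.0994. B = V − Δ·S = -8.2940.
(0,0): S=22.0000. Δ = (V_up−V_dn)/(S_up−S_dn) = (16.0994−5.0276)/(25.0800−13.4200) = 0.9496. V = [p*·16.0994 + (1−p*)·5.0276]/1.08 = 13.7463. B = V − Δ·S = -7.1440.
Check: Δ(0,0)·S0 + B(0,0) = 13.7463 = V0.

(0,0): Delta=0.9496 Bond=-7.1440
(1,0): Delta=0.6119 Bond=-3.1840
(1,1): Delta=0.9726 Bond=-8.2940
(2,0): Delta=-1.0000 Bond=9.7565
(2,1): Delta=0.7220 Bond=-5.1232
(2,2): Delta=0.9897 Bond=-9.4470
(3,0): Delta=-1.0000 Bond=10.5370
(3,1): Delta=-1.0000 Bond=10.5370
(3,2): Delta=0.8396 Bond=-7.5846
(3,3): Delta=1.0000 Bond=-10.5370
V0=13.7463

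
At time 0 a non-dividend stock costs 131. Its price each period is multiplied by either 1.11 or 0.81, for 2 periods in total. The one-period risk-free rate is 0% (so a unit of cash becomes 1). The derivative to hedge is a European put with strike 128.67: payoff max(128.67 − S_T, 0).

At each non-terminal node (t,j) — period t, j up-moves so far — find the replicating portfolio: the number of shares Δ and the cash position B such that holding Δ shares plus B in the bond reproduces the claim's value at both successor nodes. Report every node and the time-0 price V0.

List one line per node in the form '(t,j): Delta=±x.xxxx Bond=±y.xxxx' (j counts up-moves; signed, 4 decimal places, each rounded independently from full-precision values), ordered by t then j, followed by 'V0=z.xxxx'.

No-arbitrage ⇒ martingale measure with p* = (R−d)/(u−d) = 0.6333.
Payoff layer (t=2): V(2,0)=42.7209, V(2,1)=10.8879, V(2,2)=0.0000
Node (1,0) S=106.1100: V=(p*·10.8879+(1−p*)·42.7209)/1=22.5600; Δ=(10.8879−42.7209)/(117.7821−85.9491)=-1.0000; B=V−Δ·S=128.6700
Node (1,1) S=145.4100: V=(p*·0.0000+(1−p*)·10.8879)/1=3.9922; Δ=(0.0000−10.8879)/(161.4051−117.7821)=-0.2496; B=V−Δ·S=40.2852
Node (0,0) S=131.0000: V=(p*·3.9922+(1−p*)·22.5600)/1=10.8004; Δ=(3.9922−22.5600)/(145.4100−106.1100)=-0.4725; B=V−Δ·S=72.6930
Self-financing check: at every node Δ·S+B equals the discounted successor values.

(0,0): Delta=-0.4725 Bond=72.6930
(1,0): Delta=-1.0000 Bond=128.6700
(1,1): Delta=-0.2496 Bond=40.2852
V0=10.8004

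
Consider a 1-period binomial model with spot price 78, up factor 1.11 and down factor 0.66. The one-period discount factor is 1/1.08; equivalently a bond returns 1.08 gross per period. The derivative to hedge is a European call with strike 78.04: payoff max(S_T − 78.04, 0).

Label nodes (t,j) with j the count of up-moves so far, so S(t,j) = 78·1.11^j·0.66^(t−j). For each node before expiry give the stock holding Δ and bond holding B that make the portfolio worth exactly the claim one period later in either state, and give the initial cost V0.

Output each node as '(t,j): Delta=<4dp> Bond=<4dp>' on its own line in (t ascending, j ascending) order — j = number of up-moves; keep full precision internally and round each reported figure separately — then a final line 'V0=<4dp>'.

The replicating-portfolio and risk-neutral prices coincide; use p* = (1.08−0.66)/(1.11−0.66) = 0.9333 for the latter.
Payoff layer (t=1): V(1,0)=0.0000, V(1,1)=8.5400
  t=0,j=0: stock 78.0000 → up 86.5800 (V=8.5400), down 51.4800 (V=0.0000). Price 7.3802; hedge Δ=0.2433, bond B=-11.5975.
Self-financing check: at every node Δ·S+B equals the discounted successor values.

(0,0): Delta=0.2433 Bond=-11.5975
V0=7.3802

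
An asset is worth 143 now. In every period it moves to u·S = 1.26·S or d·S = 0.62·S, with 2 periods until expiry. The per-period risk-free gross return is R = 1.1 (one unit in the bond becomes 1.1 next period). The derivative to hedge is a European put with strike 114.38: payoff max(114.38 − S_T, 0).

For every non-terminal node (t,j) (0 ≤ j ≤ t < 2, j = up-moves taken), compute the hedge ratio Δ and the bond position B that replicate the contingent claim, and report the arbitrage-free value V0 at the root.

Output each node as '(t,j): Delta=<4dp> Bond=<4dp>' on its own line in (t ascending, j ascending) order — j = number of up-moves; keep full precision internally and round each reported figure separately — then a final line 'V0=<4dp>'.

(0,0): Delta=-0.1608 Bond=26.8885
(1,0): Delta=-1.0000 Bond=103.9818
(1,1): Delta=-0.0231 Bond=4.7758
V0=3.8957

Under the risk-neutral measure, an up-move has probability p* = (R−d)/(u−d) = 0.7500 and values discount at R = 1.1.
Payoff layer (t=2): V(2,0)=59.4108, V(2,1)=2.6684, V(2,2)=0.0000
Node (1,0) S=88.6600: V=(p*·2.6684+(1−p*)·59.4108)/1.1=15.3218; Δ=(2.6684−59.4108)/(111.7116−54.9692)=-1.0000; B=V−Δ·S=103.9818
Node (1,1) S=180.1800: V=(p*·0.0000+(1−p*)·2.6684)/1.1=0.6065; Δ=(0.0000−2.6684)/(227.0268−111.7116)=-0.0231; B=V−Δ·S=4.7758
Node (0,0) S=143.0000: V=(p*·0.6065+(1−p*)·15.3218)/1.1=3.8957; Δ=(0.6065−15.3218)/(180.1800−88.6600)=-0.1608; B=V−Δ·S=26.8885
Self-financing check: at every node Δ·S+B equals the discounted successor values.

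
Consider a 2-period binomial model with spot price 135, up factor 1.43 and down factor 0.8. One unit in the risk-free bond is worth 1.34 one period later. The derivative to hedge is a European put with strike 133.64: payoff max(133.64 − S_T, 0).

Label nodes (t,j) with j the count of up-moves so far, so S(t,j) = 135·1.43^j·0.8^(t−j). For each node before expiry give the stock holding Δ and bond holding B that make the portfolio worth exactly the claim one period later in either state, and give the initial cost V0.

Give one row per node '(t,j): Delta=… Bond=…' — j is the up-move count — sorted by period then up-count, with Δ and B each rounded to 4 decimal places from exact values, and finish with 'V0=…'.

(0,0): Delta=-0.0592 Bond=8.5310
(1,0): Delta=-0.6943 Bond=80.0204
(1,1): Delta=0.0000 Bond=0.0000
V0=0.5369

No-arbitrage ⇒ martingale measure with p* = (R−d)/(u−d) = 0.8571.
Terminal values V(2,·): V(2,0)=47.2400, V(2,1)=0.0000, V(2,2)=0.0000
Node (1,0) S=108.0000: V=(p*·0.0000+(1−p*)·47.2400)/1.34=5.0362; Δ=(0.0000−47.2400)/(154.4400−86.4000)=-0.6943; B=V−Δ·S=80.0204
Node (1,1) S=193.0500: V=(p*·0.0000+(1−p*)·0.0000)/1.34=0.0000; Δ=(0.0000−0.0000)/(276.0615−154.4400)=0.0000; B=V−Δ·S=0.0000
Node (0,0) S=135.0000: V=(p*·0.0000+(1−p*)·5.0362)/1.34=0.5369; Δ=(0.0000−5.0362)/(193.0500−108.0000)=-0.0592; B=V−Δ·S=8.5310
The time-0 hedge costs 0.5369, which is the no-arbitrage price.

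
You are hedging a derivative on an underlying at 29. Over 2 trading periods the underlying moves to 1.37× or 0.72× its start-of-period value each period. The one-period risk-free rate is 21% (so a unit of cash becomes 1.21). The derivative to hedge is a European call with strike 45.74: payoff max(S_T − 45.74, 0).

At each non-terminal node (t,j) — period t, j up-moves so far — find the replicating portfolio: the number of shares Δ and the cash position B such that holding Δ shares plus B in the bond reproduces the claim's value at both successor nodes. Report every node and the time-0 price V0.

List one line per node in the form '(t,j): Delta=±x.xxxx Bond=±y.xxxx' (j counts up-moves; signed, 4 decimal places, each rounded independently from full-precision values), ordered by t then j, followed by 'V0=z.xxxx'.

(0,0): Delta=0.2872 Bond=-4.9563
(1,0): Delta=0.0000 Bond=0.0000
(1,1): Delta=0.3365 Bond=-7.9553
V0=3.3730

The replicating-portfolio and risk-neutral prices coincide; use p* = (1.21−0.72)/(1.37−0.72) = 0.7538 for the latter.
Terminal payoffs: V(2,0)=0.0000, V(2,1)=0.0000, V(2,2)=8.6901
Node (1,0) S=20.8800: V=(p*·0.0000+(1−p*)·0.0000)/1.21=0.0000; Δ=(0.0000−0.0000)/(28.6056−15.0336)=0.0000; B=V−Δ·S=0.0000
Node (1,1) S=39.7300: V=(p*·8.6901+(1−p*)·0.0000)/1.21=5.4140; Δ=(8.6901−0.0000)/(54.4301−28.6056)=0.3365; B=V−Δ·S=-7.9553
Node (0,0) S=29.0000: V=(p*·5.4140+(1−p*)·0.0000)/1.21=3.3730; Δ=(5.4140−0.0000)/(39.7300−20.8800)=0.2872; B=V−Δ·S=-4.9563
The time-0 hedge costs 3.3730, which is the no-arbitrage price.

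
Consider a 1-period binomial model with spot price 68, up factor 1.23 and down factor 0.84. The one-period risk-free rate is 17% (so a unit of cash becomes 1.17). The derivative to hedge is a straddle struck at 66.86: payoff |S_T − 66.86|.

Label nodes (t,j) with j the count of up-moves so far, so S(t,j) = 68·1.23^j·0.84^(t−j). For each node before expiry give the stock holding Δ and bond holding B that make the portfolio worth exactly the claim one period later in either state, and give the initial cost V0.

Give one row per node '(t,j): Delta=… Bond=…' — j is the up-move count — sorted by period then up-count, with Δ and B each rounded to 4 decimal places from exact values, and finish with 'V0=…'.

(0,0): Delta=0.2655 Bond=-4.6351
V0=13.4162

Under the risk-neutral measure, an up-move has probability p* = (R−d)/(u−d) = 0.8462 and values discount at R = 1.17.
Terminal payoffs: V(1,0)=9.7400, V(1,1)=16.7800
Node (0,0) S=68.0000: V=(p*·16.7800+(1−p*)·9.7400)/1.17=13.4162; Δ=(16.7800−9.7400)/(83.6400−57.1200)=0.2655; B=V−Δ·S=-4.6351
Root portfolio cost Δ·68+B reproduces V0=13.4162.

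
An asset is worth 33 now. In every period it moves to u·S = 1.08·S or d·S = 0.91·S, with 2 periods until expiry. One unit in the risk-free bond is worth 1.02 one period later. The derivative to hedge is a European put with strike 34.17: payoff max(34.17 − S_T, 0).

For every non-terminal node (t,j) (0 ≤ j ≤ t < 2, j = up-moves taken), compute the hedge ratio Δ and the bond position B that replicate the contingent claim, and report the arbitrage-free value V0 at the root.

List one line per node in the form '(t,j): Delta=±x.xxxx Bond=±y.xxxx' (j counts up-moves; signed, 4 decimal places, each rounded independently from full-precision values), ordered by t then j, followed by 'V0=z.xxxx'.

No-arbitrage ⇒ martingale measure with p* = (R−d)/(u−d) = 0.6471.
At expiry t=2: V(2,0)=6.8427, V(2,1)=1.7376, V(2,2)=0.0000
(1,0): S=30.0300. Δ = (V_up−V_dn)/(S_up−S_dn) = (1.7376−6.8427)/(32.4324−27.3273) = -1.0000. V = [p*·1.7376 + (1−p*)·6.8427]/1.02 = 3.4700. B = V − Δ·S = 33.5000.
(1,1): S=35.6400. Δ = (V_up−V_dn)/(S_up−S_dn) = (0.0000−1.7376)/(38.4912−32.4324) = -0.2868. V = [p*·0.0000 + (1−p*)·1.7376]/1.02 = 0.6012. B = V − Δ·S = 10.8224.
(0,0): S=33.0000. Δ = (V_up−V_dn)/(S_up−S_dn) = (0.6012−3.4700)/(35.6400−30.0300) = -0.5114. V = [p*·0.6012 + (1−p*)·3.4700]/1.02 = 1.5821. B = V − Δ·S = 18.4571.
The time-0 hedge costs 1.5821, which is the no-arbitrage price.

(0,0): Delta=-0.5114 Bond=18.4571
(1,0): Delta=-1.0000 Bond=33.5000
(1,1): Delta=-0.2868 Bond=10.8224
V0=1.5821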